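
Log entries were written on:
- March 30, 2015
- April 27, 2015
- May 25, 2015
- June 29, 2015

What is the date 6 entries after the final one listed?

Every date is a Monday; gaps 28, 28, 35 days.
Each is the last Monday of its month (at least one falls on the 29th or later, ruling out '4th Monday').
Last Monday of July 2015: July 27, 2015.
August 2015 ends with Monday August 31, 2015.
Last Monday of September 2015: September 28, 2015.
Last Monday of October 2015: October 26, 2015.
November 2015 ends with Monday November 30, 2015.
December 2015 ends with Monday December 28, 2015.

December 28, 2015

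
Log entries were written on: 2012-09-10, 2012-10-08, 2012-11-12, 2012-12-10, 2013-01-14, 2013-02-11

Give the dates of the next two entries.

These are Mondays at 28- or 35-day spacing (28, 35, 28, 35, 28).
The pattern: 2nd Monday of the month.
March 2013 — 2nd Monday is 2013-03-11.
2nd Monday of April 2013: 2013-04-08.

2013-03-11, 2013-04-08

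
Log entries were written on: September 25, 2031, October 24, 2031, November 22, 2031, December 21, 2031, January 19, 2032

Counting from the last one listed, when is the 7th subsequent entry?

August 9, 2032

Every event comes 29 days after the last (29, 29, 29, 29).
January 19, 2032 + 29 days = February 17, 2032.
February 17, 2032 + 29 days = March 17, 2032.
March 17, 2032 + 29 days = April 15, 2032.
April 15, 2032 + 29 days = May 14, 2032.
May 14, 2032 + 29 days = June 12, 2032.
June 12, 2032 + 29 days = July 11, 2032.
July 11, 2032 + 29 days = August 9, 2032.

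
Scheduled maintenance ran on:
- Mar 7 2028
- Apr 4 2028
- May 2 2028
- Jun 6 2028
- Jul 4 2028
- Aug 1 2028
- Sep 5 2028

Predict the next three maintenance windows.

Gaps: 28, 28, 35, 28, 28, 35 days — a mix of 28 and 35. Every date is a Tuesday.
Each is the 1st Tuesday of its month.
October 2028 — 1st Tuesday is Oct 3 2028.
November 2028 — 1st Tuesday is Nov 7 2028.
December 2028 — 1st Tuesday is Dec 5 2028.

Oct 3 2028, Nov 7 2028, Dec 5 2028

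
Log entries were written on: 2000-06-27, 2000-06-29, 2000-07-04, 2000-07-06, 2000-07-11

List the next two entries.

Every event lands on a Tuesday or Thursday (gaps cycle 2, 5, 2, 5).
So the schedule is: every Tuesday and Thursday.
The following Thursday is 2000-07-13.
The following Tuesday is 2000-07-18.

2000-07-13, 2000-07-18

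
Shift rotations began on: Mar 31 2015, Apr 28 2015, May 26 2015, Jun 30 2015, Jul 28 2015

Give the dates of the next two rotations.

All Tuesdays; the gaps (28, 28, 35, 28) vary with month length.
This is the last Tuesday of each month.
Last Tuesday of August 2015: Aug 25 2015.
Last Tuesday of September 2015: Sep 29 2015.

Aug 25 2015, Sep 29 2015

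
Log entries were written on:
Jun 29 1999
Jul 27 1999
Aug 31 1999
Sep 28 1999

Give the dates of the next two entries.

These are Tuesdays with 28, 35, 28-day gaps.
Each is the final Tuesday of its month — Jun 29 1999 is past the 28th, so '4th Tuesday' doesn't fit.
October 1999 ends with Tuesday Oct 26 1999.
Last Tuesday of November 1999: Nov 30 1999.

Oct 26 1999, Nov 30 1999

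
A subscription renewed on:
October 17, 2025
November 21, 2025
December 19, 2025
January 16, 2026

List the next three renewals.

February 20, 2026; March 20, 2026; April 17, 2026

Gaps: 35, 28, 28 days — a mix of 28 and 35. Every date is a Friday.
Each is the 3rd Friday of its month.
3rd Friday of February 2026: February 20, 2026.
March 2026 — 3rd Friday is March 20, 2026.
3rd Friday of April 2026: April 17, 2026.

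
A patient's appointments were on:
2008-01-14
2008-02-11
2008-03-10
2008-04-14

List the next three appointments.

2008-05-12, 2008-06-09, 2008-07-14

These are Mondays at 28- or 35-day spacing (28, 28, 35).
The pattern: 2nd Monday of the month.
May 2008 — 2nd Monday is 2008-05-12.
June 2008 — 2nd Monday is 2008-06-09.
July 2008 — 2nd Monday is 2008-07-14.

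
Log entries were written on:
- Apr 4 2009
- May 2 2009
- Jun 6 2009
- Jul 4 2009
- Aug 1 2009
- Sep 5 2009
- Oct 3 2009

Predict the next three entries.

All dates are Saturdays, 28, 35, 28, 28, 35, 28 days apart.
Specifically, the 1st Saturday of each month.
1st Saturday of November 2009: Nov 7 2009.
December 2009 — 1st Saturday is Dec 5 2009.
1st Saturday of January 2010: Jan 2 2010.

Nov 7 2009, Dec 5 2009, Jan 2 2010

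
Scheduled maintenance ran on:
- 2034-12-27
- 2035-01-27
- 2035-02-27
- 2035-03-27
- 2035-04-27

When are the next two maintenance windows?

The day-of-month is always 27 (31, 31, 28, 31 days between events).
So this recurs on the 27th of each month.
Next: May 2035 → 2035-05-27.
June 2035: 2035-06-27.

2035-05-27, 2035-06-27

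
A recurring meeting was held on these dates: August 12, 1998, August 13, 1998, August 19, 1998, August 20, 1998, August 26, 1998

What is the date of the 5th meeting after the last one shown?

September 10, 1998

The gap pattern 1, 6, 1, 6 repeats every 2 events.
These are the Wednesdays and Thursdays of each week.
Next Thursday: August 27, 1998.
The following Wednesday is September 2, 1998.
Next Thursday: September 3, 1998.
Next Wednesday: September 9, 1998.
The following Thursday is September 10, 1998.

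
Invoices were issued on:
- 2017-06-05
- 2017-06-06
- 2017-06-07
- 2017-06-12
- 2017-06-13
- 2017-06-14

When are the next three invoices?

2017-06-19, 2017-06-20, 2017-06-21

The gap pattern 1, 1, 5, 1, 1 repeats every 3 events.
These are the Mondays, Tuesdays and Wednesdays of each week.
Next Monday: 2017-06-19.
Next Tuesday: 2017-06-20.
The following Wednesday is 2017-06-21.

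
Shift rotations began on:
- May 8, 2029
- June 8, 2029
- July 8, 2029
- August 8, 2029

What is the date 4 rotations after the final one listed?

December 8, 2029

Each date is the 8th; the gaps (31, 30, 31) track the month lengths.
The rule is the 8th of each month.
September 2029: September 8, 2029.
October 2029: October 8, 2029.
Next: November 2029 → November 8, 2029.
Next: December 2029 → December 8, 2029.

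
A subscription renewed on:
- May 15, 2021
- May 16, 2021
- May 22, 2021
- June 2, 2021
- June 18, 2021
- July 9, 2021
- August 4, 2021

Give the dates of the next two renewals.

September 4, 2021; October 10, 2021

Gaps: 1, 6, 11, 16, 21, 26 days — each gap is 5 larger than the previous one.
Next gap: 31 days. August 4, 2021 + 31 days = September 4, 2021.
Next gap: 36 days. September 4, 2021 + 36 days = October 10, 2021.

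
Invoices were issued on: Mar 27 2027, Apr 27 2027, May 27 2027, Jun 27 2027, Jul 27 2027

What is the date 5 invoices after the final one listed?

Each date is the 27th; the gaps (31, 30, 31, 30) track the month lengths.
The rule is the 27th of each month.
August 2027: Aug 27 2027.
Next: September 2027 → Sep 27 2027.
October 2027: Oct 27 2027.
Next: November 2027 → Nov 27 2027.
Next: December 2027 → Dec 27 2027.

Dec 27 2027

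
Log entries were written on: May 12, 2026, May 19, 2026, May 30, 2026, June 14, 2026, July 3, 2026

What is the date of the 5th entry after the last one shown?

December 5, 2026

The spacing grows by 4 each time: 7, 11, 15, 19 days.
Next gap: 23 days. July 3, 2026 + 23 days = July 26, 2026.
Next gap: 27 days. July 26, 2026 + 27 days = August 22, 2026.
Next gap: 31 days. August 22, 2026 + 31 days = September 22, 2026.
Next gap: 35 days. September 22, 2026 + 35 days = October 27, 2026.
Next gap: 39 days. October 27, 2026 + 39 days = December 5, 2026.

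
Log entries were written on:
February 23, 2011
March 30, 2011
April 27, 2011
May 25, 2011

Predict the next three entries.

June 29, 2011; July 27, 2011; August 31, 2011

Every date is a Wednesday; gaps 35, 28, 28 days.
Each is the last Wednesday of its month (at least one falls on the 29th or later, ruling out '4th Wednesday').
June 2011 ends with Wednesday June 29, 2011.
Last Wednesday of July 2011: July 27, 2011.
August 2011 ends with Wednesday August 31, 2011.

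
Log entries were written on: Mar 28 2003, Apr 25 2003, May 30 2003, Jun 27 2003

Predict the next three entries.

Every date is a Friday; gaps 28, 35, 28 days.
Each is the last Friday of its month (at least one falls on the 29th or later, ruling out '4th Friday').
Last Friday of July 2003: Jul 25 2003.
August 2003 ends with Friday Aug 29 2003.
September 2003 ends with Friday Sep 26 2003.

Jul 25 2003, Aug 29 2003, Sep 26 2003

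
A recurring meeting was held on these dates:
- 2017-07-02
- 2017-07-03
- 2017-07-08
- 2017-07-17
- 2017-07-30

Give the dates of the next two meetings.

2017-08-16, 2017-09-06

The spacing grows by 4 each time: 1, 5, 9, 13 days.
Next gap: 17 days. 2017-07-30 + 17 days = 2017-08-16.
Next gap: 21 days. 2017-08-16 + 21 days = 2017-09-06.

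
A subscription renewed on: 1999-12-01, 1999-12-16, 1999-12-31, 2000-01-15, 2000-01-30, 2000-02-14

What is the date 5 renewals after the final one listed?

The spacing is 15, 15, 15, 15, 15 days — always 15 days.
2000-02-14 + 15 days = 2000-02-29.
2000-02-29 + 15 days = 2000-03-15.
2000-03-15 + 15 days = 2000-03-30.
2000-03-30 + 15 days = 2000-04-14.
2000-04-14 + 15 days = 2000-04-29.

2000-04-29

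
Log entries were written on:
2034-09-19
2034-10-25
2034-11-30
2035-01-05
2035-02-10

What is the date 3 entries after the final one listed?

2035-05-29

Gaps between consecutive events: 36, 36, 36, 36 days — a constant 36-day interval.
2035-02-10 + 36 days = 2035-03-18.
2035-03-18 + 36 days = 2035-04-23.
2035-04-23 + 36 days = 2035-05-29.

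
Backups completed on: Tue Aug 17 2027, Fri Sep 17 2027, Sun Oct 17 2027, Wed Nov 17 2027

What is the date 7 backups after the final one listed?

The day-of-month is always 17 (31, 30, 31 days between events).
So this recurs on the 17th of each month.
Next: December 2027 → Fri Dec 17 2027.
January 2028: Mon Jan 17 2028.
February 2028: Thu Feb 17 2028.
March 2028: Fri Mar 17 2028.
Next: April 2028 → Mon Apr 17 2028.
May 2028: Wed May 17 2028.
Next: June 2028 → Sat Jun 17 2028.

Sat Jun 17 2028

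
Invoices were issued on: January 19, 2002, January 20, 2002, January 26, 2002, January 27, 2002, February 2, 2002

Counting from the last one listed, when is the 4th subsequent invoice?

Gaps: 1, 6, 1, 6 days — not constant, but cyclic with period 2.
The events fall on every Saturday and Sunday.
Next Sunday: February 3, 2002.
The following Saturday is February 9, 2002.
Next Sunday: February 10, 2002.
The following Saturday is February 16, 2002.

February 16, 2002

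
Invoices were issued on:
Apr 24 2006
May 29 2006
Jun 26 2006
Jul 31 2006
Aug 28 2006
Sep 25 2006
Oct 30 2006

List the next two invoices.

Nov 27 2006, Dec 25 2006

All Mondays; the gaps (35, 28, 35, 28, 28, 35) vary with month length.
This is the last Monday of each month.
November 2006 ends with Monday Nov 27 2006.
Last Monday of December 2006: Dec 25 2006.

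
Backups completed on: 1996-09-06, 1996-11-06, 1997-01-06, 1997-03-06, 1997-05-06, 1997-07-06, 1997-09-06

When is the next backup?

Gaps: 61, 61, 59, 61, 61, 62 days — not constant. Every event is on the 6th of the month.
Pattern: the 6th of every 2 months.
November 1997: 1997-11-06.

1997-11-06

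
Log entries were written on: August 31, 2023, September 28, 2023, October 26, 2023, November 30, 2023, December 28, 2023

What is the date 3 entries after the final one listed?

These are Thursdays with 28, 28, 35, 28-day gaps.
Each is the final Thursday of its month — August 31, 2023 is past the 28th, so '4th Thursday' doesn't fit.
January 2024 ends with Thursday January 25, 2024.
Last Thursday of February 2024: February 29, 2024.
Last Thursday of March 2024: March 28, 2024.

March 28, 2024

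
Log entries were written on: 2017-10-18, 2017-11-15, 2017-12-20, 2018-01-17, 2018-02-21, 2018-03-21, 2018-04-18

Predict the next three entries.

2018-05-16, 2018-06-20, 2018-07-18

These are Wednesdays at 28- or 35-day spacing (28, 35, 28, 35, 28, 28).
The pattern: 3rd Wednesday of the month.
3rd Wednesday of May 2018: 2018-05-16.
3rd Wednesday of June 2018: 2018-06-20.
July 2018 — 3rd Wednesday is 2018-07-18.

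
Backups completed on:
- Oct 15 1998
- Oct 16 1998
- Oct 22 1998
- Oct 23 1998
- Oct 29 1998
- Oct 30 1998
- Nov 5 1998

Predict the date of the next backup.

Every event lands on a Thursday or Friday (gaps cycle 1, 6, 1, 6, 1, 6).
So the schedule is: every Thursday and Friday.
Next Friday: Nov 6 1998.

Nov 6 1998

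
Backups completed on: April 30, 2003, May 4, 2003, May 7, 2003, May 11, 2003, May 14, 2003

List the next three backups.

The gap pattern 4, 3, 4, 3 repeats every 2 events.
These are the Wednesdays and Sundays of each week.
Next Sunday: May 18, 2003.
Next Wednesday: May 21, 2003.
The following Sunday is May 25, 2003.

May 18, 2003; May 21, 2003; May 25, 2003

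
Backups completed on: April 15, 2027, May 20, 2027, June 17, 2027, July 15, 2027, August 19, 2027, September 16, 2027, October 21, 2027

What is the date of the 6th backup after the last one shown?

These are Thursdays at 28- or 35-day spacing (35, 28, 28, 35, 28, 35).
The pattern: 3rd Thursday of the month.
3rd Thursday of November 2027: November 18, 2027.
December 2027 — 3rd Thursday is December 16, 2027.
3rd Thursday of January 2028: January 20, 2028.
3rd Thursday of February 2028: February 17, 2028.
3rd Thursday of March 2028: March 16, 2028.
April 2028 — 3rd Thursday is April 20, 2028.

April 20, 2028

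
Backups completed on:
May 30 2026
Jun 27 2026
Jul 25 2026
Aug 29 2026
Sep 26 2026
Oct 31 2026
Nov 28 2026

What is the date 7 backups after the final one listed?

Jun 26 2027

These are Saturdays with 28, 28, 35, 28, 35, 28-day gaps.
Each is the final Saturday of its month — May 30 2026 is past the 28th, so '4th Saturday' doesn't fit.
Last Saturday of December 2026: Dec 26 2026.
Last Saturday of January 2027: Jan 30 2027.
Last Saturday of February 2027: Feb 27 2027.
Last Saturday of March 2027: Mar 27 2027.
Last Saturday of April 2027: Apr 24 2027.
May 2027 ends with Saturday May 29 2027.
Last Saturday of June 2027: Jun 26 2027.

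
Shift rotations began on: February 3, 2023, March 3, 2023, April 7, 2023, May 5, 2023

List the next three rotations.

June 2, 2023; July 7, 2023; August 4, 2023

Gaps: 28, 35, 28 days — a mix of 28 and 35. Every date is a Friday.
Each is the 1st Friday of its month.
1st Friday of June 2023: June 2, 2023.
1st Friday of July 2023: July 7, 2023.
August 2023 — 1st Friday is August 4, 2023.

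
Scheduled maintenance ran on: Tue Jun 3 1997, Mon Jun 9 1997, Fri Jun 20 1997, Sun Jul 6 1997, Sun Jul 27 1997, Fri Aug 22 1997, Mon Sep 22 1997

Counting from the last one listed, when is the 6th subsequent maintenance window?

Intervals are 6, 11, 16, 21, 26, 31 days — an arithmetic progression with common difference 5.
Next gap: 36 days. Mon Sep 22 1997 + 36 days = Tue Oct 28 1997.
Next gap: 41 days. Tue Oct 28 1997 + 41 days = Mon Dec 8 1997.
Next gap: 46 days. Mon Dec 8 1997 + 46 days = Fri Jan 23 1998.
Next gap: 51 days. Fri Jan 23 1998 + 51 days = Sun Mar 15 1998.
Next gap: 56 days. Sun Mar 15 1998 + 56 days = Sun May 10 1998.
Next gap: 61 days. Sun May 10 1998 + 61 days = Fri Jul 10 1998.

Fri Jul 10 1998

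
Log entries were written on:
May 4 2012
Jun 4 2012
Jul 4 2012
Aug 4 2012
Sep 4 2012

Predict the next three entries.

Each date is the 4th; the gaps (31, 30, 31, 31) track the month lengths.
The rule is the 4th of each month.
Next: October 2012 → Oct 4 2012.
November 2012: Nov 4 2012.
Next: December 2012 → Dec 4 2012.

Oct 4 2012, Nov 4 2012, Dec 4 2012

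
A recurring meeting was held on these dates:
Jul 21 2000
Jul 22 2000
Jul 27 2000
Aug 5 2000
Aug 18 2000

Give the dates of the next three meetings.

Sep 4 2000, Sep 25 2000, Oct 20 2000

Gaps: 1, 5, 9, 13 days — each gap is 4 larger than the previous one.
Next gap: 17 days. Aug 18 2000 + 17 days = Sep 4 2000.
Next gap: 21 days. Sep 4 2000 + 21 days = Sep 25 2000.
Next gap: 25 days. Sep 25 2000 + 25 days = Oct 20 2000.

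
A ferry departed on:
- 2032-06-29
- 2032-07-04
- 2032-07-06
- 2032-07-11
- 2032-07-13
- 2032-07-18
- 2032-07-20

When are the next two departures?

2032-07-25, 2032-07-27

Every event lands on a Tuesday or Sunday (gaps cycle 5, 2, 5, 2, 5, 2).
So the schedule is: every Tuesday and Sunday.
The following Sunday is 2032-07-25.
Next Tuesday: 2032-07-27.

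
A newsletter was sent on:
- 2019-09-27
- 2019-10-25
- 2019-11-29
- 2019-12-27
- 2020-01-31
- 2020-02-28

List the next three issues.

These are Fridays with 28, 35, 28, 35, 28-day gaps.
Each is the final Friday of its month — 2019-11-29 is past the 28th, so '4th Friday' doesn't fit.
Last Friday of March 2020: 2020-03-27.
April 2020 ends with Friday 2020-04-24.
Last Friday of May 2020: 2020-05-29.

2020-03-27, 2020-04-24, 2020-05-29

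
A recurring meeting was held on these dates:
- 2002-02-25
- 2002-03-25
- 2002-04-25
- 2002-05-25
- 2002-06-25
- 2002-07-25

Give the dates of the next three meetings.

The day-of-month is always 25 (28, 31, 30, 31, 30 days between events).
So this recurs on the 25th of each month.
August 2002: 2002-08-25.
Next: September 2002 → 2002-09-25.
Next: October 2002 → 2002-10-25.

2002-08-25, 2002-09-25, 2002-10-25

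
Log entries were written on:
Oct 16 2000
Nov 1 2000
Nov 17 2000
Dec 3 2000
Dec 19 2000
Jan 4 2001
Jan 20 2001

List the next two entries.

Feb 5 2001, Feb 21 2001

The spacing is 16, 16, 16, 16, 16, 16 days — always 16 days.
Jan 20 2001 + 16 days = Feb 5 2001.
Feb 5 2001 + 16 days = Feb 21 2001.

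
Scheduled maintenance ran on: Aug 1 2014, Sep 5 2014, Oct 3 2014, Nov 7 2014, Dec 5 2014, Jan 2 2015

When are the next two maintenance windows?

Gaps: 35, 28, 35, 28, 28 days — a mix of 28 and 35. Every date is a Friday.
Each is the 1st Friday of its month.
February 2015 — 1st Friday is Feb 6 2015.
March 2015 — 1st Friday is Mar 6 2015.

Feb 6 2015, Mar 6 2015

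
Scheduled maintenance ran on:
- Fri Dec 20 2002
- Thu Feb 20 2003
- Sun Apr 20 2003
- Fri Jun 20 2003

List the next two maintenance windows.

Wed Aug 20 2003, Mon Oct 20 2003

Gaps: 62, 59, 61 days — not constant. Every event is on the 20th of the month.
Pattern: the 20th of every 2 months.
Next: August 2003 → Wed Aug 20 2003.
October 2003: Mon Oct 20 2003.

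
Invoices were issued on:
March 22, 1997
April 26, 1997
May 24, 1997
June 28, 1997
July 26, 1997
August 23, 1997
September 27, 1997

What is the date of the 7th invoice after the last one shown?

All dates are Saturdays, 35, 28, 35, 28, 28, 35 days apart.
Specifically, the 4th Saturday of each month.
October 1997 — 4th Saturday is October 25, 1997.
4th Saturday of November 1997: November 22, 1997.
4th Saturday of December 1997: December 27, 1997.
4th Saturday of January 1998: January 24, 1998.
February 1998 — 4th Saturday is February 28, 1998.
March 1998 — 4th Saturday is March 28, 1998.
4th Saturday of April 1998: April 25, 1998.

April 25, 1998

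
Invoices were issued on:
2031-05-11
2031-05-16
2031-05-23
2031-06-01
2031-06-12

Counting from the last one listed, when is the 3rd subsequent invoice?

Gaps: 5, 7, 9, 11 days — each gap is 2 larger than the previous one.
Next gap: 13 days. 2031-06-12 + 13 days = 2031-06-25.
Next gap: 15 days. 2031-06-25 + 15 days = 2031-07-10.
Next gap: 17 days. 2031-07-10 + 17 days = 2031-07-27.

2031-07-27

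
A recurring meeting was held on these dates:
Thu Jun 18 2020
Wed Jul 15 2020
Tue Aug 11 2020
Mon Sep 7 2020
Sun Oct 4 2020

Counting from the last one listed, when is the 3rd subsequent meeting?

The spacing is 27, 27, 27, 27 days — always 27 days.
Sun Oct 4 2020 + 27 days = Sat Oct 31 2020.
Sat Oct 31 2020 + 27 days = Fri Nov 27 2020.
Fri Nov 27 2020 + 27 days = Thu Dec 24 2020.

Thu Dec 24 2020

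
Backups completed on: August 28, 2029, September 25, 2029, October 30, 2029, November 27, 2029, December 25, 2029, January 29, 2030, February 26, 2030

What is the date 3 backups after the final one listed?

May 28, 2030

All Tuesdays; the gaps (28, 35, 28, 28, 35, 28) vary with month length.
This is the last Tuesday of each month.
Last Tuesday of March 2030: March 26, 2030.
Last Tuesday of April 2030: April 30, 2030.
Last Tuesday of May 2030: May 28, 2030.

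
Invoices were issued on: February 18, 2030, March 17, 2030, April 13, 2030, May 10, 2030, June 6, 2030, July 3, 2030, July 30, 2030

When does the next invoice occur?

August 26, 2030

Gaps between consecutive events: 27, 27, 27, 27, 27, 27 days — a constant 27-day interval.
July 30, 2030 + 27 days = August 26, 2030.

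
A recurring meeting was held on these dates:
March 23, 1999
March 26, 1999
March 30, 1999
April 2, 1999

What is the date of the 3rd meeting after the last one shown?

The gap pattern 3, 4, 3 repeats every 2 events.
These are the Tuesdays and Fridays of each week.
Next Tuesday: April 6, 1999.
The following Friday is April 9, 1999.
Next Tuesday: April 13, 1999.

April 13, 1999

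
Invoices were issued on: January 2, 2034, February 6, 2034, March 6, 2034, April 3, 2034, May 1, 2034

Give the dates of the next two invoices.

June 5, 2034; July 3, 2034

Gaps: 35, 28, 28, 28 days — a mix of 28 and 35. Every date is a Monday.
Each is the 1st Monday of its month.
1st Monday of June 2034: June 5, 2034.
July 2034 — 1st Monday is July 3, 2034.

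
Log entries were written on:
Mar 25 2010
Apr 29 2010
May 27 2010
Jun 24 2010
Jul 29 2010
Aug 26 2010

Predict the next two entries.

Sep 30 2010, Oct 28 2010

All Thursdays; the gaps (35, 28, 28, 35, 28) vary with month length.
This is the last Thursday of each month.
Last Thursday of September 2010: Sep 30 2010.
October 2010 ends with Thursday Oct 28 2010.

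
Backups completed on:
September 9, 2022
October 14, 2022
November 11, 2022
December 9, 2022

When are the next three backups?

January 13, 2023; February 10, 2023; March 10, 2023

Gaps: 35, 28, 28 days — a mix of 28 and 35. Every date is a Friday.
Each is the 2nd Friday of its month.
January 2023 — 2nd Friday is January 13, 2023.
2nd Friday of February 2023: February 10, 2023.
March 2023 — 2nd Friday is March 10, 2023.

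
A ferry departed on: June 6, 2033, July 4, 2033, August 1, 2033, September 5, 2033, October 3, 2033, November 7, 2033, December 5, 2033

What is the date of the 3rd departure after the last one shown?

These are Mondays at 28- or 35-day spacing (28, 28, 35, 28, 35, 28).
The pattern: 1st Monday of the month.
1st Monday of January 2034: January 2, 2034.
1st Monday of February 2034: February 6, 2034.
1st Monday of March 2034: March 6, 2034.

March 6, 2034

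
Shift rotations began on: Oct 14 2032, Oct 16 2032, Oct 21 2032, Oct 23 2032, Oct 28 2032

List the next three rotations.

Oct 30 2032, Nov 4 2032, Nov 6 2032

Gaps: 2, 5, 2, 5 days — not constant, but cyclic with period 2.
The events fall on every Thursday and Saturday.
Next Saturday: Oct 30 2032.
The following Thursday is Nov 4 2032.
Next Saturday: Nov 6 2032.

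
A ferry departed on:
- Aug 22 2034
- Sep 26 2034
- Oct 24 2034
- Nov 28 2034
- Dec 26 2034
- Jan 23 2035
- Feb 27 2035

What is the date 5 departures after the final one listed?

Jul 24 2035

These are Tuesdays at 28- or 35-day spacing (35, 28, 35, 28, 28, 35).
The pattern: 4th Tuesday of the month.
4th Tuesday of March 2035: Mar 27 2035.
April 2035 — 4th Tuesday is Apr 24 2035.
May 2035 — 4th Tuesday is May 22 2035.
4th Tuesday of June 2035: Jun 26 2035.
4th Tuesday of July 2035: Jul 24 2035.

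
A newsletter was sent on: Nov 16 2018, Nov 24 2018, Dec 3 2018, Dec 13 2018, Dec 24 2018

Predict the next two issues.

Intervals are 8, 9, 10, 11 days — an arithmetic progression with common difference 1.
Next gap: 12 days. Dec 24 2018 + 12 days = Jan 5 2019.
Next gap: 13 days. Jan 5 2019 + 13 days = Jan 18 2019.

Jan 5 2019, Jan 18 2019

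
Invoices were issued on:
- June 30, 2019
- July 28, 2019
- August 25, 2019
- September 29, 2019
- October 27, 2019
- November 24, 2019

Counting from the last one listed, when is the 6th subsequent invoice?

These are Sundays with 28, 28, 35, 28, 28-day gaps.
Each is the final Sunday of its month — June 30, 2019 is past the 28th, so '4th Sunday' doesn't fit.
December 2019 ends with Sunday December 29, 2019.
January 2020 ends with Sunday January 26, 2020.
Last Sunday of February 2020: February 23, 2020.
Last Sunday of March 2020: March 29, 2020.
April 2020 ends with Sunday April 26, 2020.
Last Sunday of May 2020: May 31, 2020.

May 31, 2020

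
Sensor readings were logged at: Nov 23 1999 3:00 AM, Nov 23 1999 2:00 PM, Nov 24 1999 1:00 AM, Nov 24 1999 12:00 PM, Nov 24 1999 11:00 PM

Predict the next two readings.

Gaps: 11, 11, 11, 11 hours — each event is 11 hours after the previous one.
Nov 24 1999 11:00 PM + 11 h = Nov 25 1999 10:00 AM.
Nov 25 1999 10:00 AM + 11 h = Nov 25 1999 9:00 PM.

Nov 25 1999 10:00 AM, Nov 25 1999 9:00 PM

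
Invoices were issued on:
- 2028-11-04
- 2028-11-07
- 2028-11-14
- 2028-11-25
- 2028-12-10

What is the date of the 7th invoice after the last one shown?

Intervals are 3, 7, 11, 15 days — an arithmetic progression with common difference 4.
Next gap: 19 days. 2028-12-10 + 19 days = 2028-12-29.
Next gap: 23 days. 2028-12-29 + 23 days = 2029-01-21.
Next gap: 27 days. 2029-01-21 + 27 days = 2029-02-17.
Next gap: 31 days. 2029-02-17 + 31 days = 2029-03-20.
Next gap: 35 days. 2029-03-20 + 35 days = 2029-04-24.
Next gap: 39 days. 2029-04-24 + 39 days = 2029-06-02.
Next gap: 43 days. 2029-06-02 + 43 days = 2029-07-15.

2029-07-15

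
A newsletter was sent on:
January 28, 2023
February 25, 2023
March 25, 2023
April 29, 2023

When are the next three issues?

May 27, 2023; June 24, 2023; July 29, 2023

These are Saturdays with 28, 28, 35-day gaps.
Each is the final Saturday of its month — April 29, 2023 is past the 28th, so '4th Saturday' doesn't fit.
May 2023 ends with Saturday May 27, 2023.
June 2023 ends with Saturday June 24, 2023.
July 2023 ends with Saturday July 29, 2023.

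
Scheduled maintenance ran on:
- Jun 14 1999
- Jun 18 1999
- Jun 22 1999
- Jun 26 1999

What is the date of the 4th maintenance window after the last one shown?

The spacing is 4, 4, 4 days — always 4 days.
Jun 26 1999 + 4 days = Jun 30 1999.
Jun 30 1999 + 4 days = Jul 4 1999.
Jul 4 1999 + 4 days = Jul 8 1999.
Jul 8 1999 + 4 days = Jul 12 1999.

Jul 12 1999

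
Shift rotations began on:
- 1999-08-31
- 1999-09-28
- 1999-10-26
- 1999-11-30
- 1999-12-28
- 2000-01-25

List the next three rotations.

2000-02-29, 2000-03-28, 2000-04-25

All Tuesdays; the gaps (28, 28, 35, 28, 28) vary with month length.
This is the last Tuesday of each month.
February 2000 ends with Tuesday 2000-02-29.
March 2000 ends with Tuesday 2000-03-28.
Last Tuesday of April 2000: 2000-04-25.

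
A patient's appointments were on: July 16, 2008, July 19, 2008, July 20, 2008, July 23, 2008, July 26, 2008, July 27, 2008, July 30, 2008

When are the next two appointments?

Gaps: 3, 1, 3, 3, 1, 3 days — not constant, but cyclic with period 3.
The events fall on every Wednesday, Saturday and Sunday.
The following Saturday is August 2, 2008.
Next Sunday: August 3, 2008.

August 2, 2008; August 3, 2008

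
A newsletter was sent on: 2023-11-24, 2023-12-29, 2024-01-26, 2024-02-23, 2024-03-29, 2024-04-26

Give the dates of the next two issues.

2024-05-31, 2024-06-28

Every date is a Friday; gaps 35, 28, 28, 35, 28 days.
Each is the last Friday of its month (at least one falls on the 29th or later, ruling out '4th Friday').
May 2024 ends with Friday 2024-05-31.
June 2024 ends with Friday 2024-06-28.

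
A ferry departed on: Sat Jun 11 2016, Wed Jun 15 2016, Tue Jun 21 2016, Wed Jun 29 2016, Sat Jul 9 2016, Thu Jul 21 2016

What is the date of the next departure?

Thu Aug 4 2016

Intervals are 4, 6, 8, 10, 12 days — an arithmetic progression with common difference 2.
Next gap: 14 days. Thu Jul 21 2016 + 14 days = Thu Aug 4 2016.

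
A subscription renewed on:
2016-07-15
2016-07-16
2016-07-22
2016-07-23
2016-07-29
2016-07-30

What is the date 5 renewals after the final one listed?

Every event lands on a Friday or Saturday (gaps cycle 1, 6, 1, 6, 1).
So the schedule is: every Friday and Saturday.
Next Friday: 2016-08-05.
Next Saturday: 2016-08-06.
The following Friday is 2016-08-12.
Next Saturday: 2016-08-13.
Next Friday: 2016-08-19.

2016-08-19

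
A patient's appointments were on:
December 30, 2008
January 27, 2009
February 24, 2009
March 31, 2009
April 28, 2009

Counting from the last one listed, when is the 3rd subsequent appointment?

Every date is a Tuesday; gaps 28, 28, 35, 28 days.
Each is the last Tuesday of its month (at least one falls on the 29th or later, ruling out '4th Tuesday').
May 2009 ends with Tuesday May 26, 2009.
Last Tuesday of June 2009: June 30, 2009.
Last Tuesday of July 2009: July 28, 2009.

July 28, 2009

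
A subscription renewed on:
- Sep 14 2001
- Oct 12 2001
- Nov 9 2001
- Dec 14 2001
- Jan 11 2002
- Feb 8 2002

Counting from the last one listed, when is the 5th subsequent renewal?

These are Fridays at 28- or 35-day spacing (28, 28, 35, 28, 28).
The pattern: 2nd Friday of the month.
2nd Friday of March 2002: Mar 8 2002.
2nd Friday of April 2002: Apr 12 2002.
May 2002 — 2nd Friday is May 10 2002.
2nd Friday of June 2002: Jun 14 2002.
2nd Friday of July 2002: Jul 12 2002.

Jul 12 2002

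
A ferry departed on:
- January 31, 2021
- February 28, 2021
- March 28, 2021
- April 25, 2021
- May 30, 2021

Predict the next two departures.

June 27, 2021; July 25, 2021

These are Sundays with 28, 28, 28, 35-day gaps.
Each is the final Sunday of its month — January 31, 2021 is past the 28th, so '4th Sunday' doesn't fit.
June 2021 ends with Sunday June 27, 2021.
Last Sunday of July 2021: July 25, 2021.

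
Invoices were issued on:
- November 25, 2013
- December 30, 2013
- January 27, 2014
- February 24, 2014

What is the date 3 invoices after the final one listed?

May 26, 2014

All Mondays; the gaps (35, 28, 28) vary with month length.
This is the last Monday of each month.
March 2014 ends with Monday March 31, 2014.
April 2014 ends with Monday April 28, 2014.
May 2014 ends with Monday May 26, 2014.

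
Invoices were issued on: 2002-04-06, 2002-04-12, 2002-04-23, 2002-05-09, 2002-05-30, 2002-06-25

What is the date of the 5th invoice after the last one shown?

The spacing grows by 5 each time: 6, 11, 16, 21, 26 days.
Next gap: 31 days. 2002-06-25 + 31 days = 2002-07-26.
Next gap: 36 days. 2002-07-26 + 36 days = 2002-08-31.
Next gap: 41 days. 2002-08-31 + 41 days = 2002-10-11.
Next gap: 46 days. 2002-10-11 + 46 days = 2002-11-26.
Next gap: 51 days. 2002-11-26 + 51 days = 2003-01-16.

2003-01-16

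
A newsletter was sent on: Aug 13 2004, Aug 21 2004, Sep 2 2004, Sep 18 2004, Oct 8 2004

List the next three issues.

The spacing grows by 4 each time: 8, 12, 16, 20 days.
Next gap: 24 days. Oct 8 2004 + 24 days = Nov 1 2004.
Next gap: 28 days. Nov 1 2004 + 28 days = Nov 29 2004.
Next gap: 32 days. Nov 29 2004 + 32 days = Dec 31 2004.

Nov 1 2004, Nov 29 2004, Dec 31 2004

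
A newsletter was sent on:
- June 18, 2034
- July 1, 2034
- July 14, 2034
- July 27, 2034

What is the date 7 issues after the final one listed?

October 26, 2034

The spacing is 13, 13, 13 days — always 13 days.
July 27, 2034 + 13 days = August 9, 2034.
August 9, 2034 + 13 days = August 22, 2034.
August 22, 2034 + 13 days = September 4, 2034.
September 4, 2034 + 13 days = September 17, 2034.
September 17, 2034 + 13 days = September 30, 2034.
September 30, 2034 + 13 days = October 13, 2034.
October 13, 2034 + 13 days = October 26, 2034.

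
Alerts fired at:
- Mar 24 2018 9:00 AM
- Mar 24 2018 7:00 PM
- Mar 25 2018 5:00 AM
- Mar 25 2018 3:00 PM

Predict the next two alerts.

Gaps: 10, 10, 10 hours — each event is 10 hours after the previous one.
Mar 25 2018 3:00 PM + 10 h = Mar 26 2018 1:00 AM.
Mar 26 2018 1:00 AM + 10 h = Mar 26 2018 11:00 AM.

Mar 26 2018 1:00 AM, Mar 26 2018 11:00 AM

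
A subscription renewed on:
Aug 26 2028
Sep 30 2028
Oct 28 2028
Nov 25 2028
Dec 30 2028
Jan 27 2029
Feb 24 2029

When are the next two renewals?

Mar 31 2029, Apr 28 2029

All Saturdays; the gaps (35, 28, 28, 35, 28, 28) vary with month length.
This is the last Saturday of each month.
Last Saturday of March 2029: Mar 31 2029.
April 2029 ends with Saturday Apr 28 2029.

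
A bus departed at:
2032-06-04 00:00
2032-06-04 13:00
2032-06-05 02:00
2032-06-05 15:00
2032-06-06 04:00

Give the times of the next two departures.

2032-06-06 17:00, 2032-06-07 06:00

Gaps: 13, 13, 13, 13 hours — each event is 13 hours after the previous one.
2032-06-06 04:00 + 13 h = 2032-06-06 17:00.
2032-06-06 17:00 + 13 h = 2032-06-07 06:00.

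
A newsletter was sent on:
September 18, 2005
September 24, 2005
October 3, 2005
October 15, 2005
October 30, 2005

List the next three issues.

The spacing grows by 3 each time: 6, 9, 12, 15 days.
Next gap: 18 days. October 30, 2005 + 18 days = November 17, 2005.
Next gap: 21 days. November 17, 2005 + 21 days = December 8, 2005.
Next gap: 24 days. December 8, 2005 + 24 days = January 1, 2006.

November 17, 2005; December 8, 2005; January 1, 2006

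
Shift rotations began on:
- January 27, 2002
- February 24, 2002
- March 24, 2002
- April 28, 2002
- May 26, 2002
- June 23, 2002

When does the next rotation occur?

July 28, 2002

All dates are Sundays, 28, 28, 35, 28, 28 days apart.
Specifically, the 4th Sunday of each month.
July 2002 — 4th Sunday is July 28, 2002.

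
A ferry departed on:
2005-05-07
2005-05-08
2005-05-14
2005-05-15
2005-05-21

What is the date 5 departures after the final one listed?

2005-06-05

Gaps: 1, 6, 1, 6 days — not constant, but cyclic with period 2.
The events fall on every Saturday and Sunday.
Next Sunday: 2005-05-22.
Next Saturday: 2005-05-28.
Next Sunday: 2005-05-29.
The following Saturday is 2005-06-04.
Next Sunday: 2005-06-05.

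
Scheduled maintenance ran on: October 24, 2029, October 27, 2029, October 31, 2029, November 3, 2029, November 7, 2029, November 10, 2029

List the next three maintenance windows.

The gap pattern 3, 4, 3, 4, 3 repeats every 2 events.
These are the Wednesdays and Saturdays of each week.
Next Wednesday: November 14, 2029.
Next Saturday: November 17, 2029.
Next Wednesday: November 21, 2029.

November 14, 2029; November 17, 2029; November 21, 2029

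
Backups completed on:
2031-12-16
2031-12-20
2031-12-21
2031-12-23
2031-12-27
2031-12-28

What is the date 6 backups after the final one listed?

The gap pattern 4, 1, 2, 4, 1 repeats every 3 events.
These are the Tuesdays, Saturdays and Sundays of each week.
The following Tuesday is 2031-12-30.
Next Saturday: 2032-01-03.
Next Sunday: 2032-01-04.
Next Tuesday: 2032-01-06.
The following Saturday is 2032-01-10.
The following Sunday is 2032-01-11.

2032-01-11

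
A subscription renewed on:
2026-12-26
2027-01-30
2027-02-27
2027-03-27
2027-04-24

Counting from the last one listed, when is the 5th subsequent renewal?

2027-09-25

All Saturdays; the gaps (35, 28, 28, 28) vary with month length.
This is the last Saturday of each month.
May 2027 ends with Saturday 2027-05-29.
Last Saturday of June 2027: 2027-06-26.
Last Saturday of July 2027: 2027-07-31.
August 2027 ends with Saturday 2027-08-28.
September 2027 ends with Saturday 2027-09-25.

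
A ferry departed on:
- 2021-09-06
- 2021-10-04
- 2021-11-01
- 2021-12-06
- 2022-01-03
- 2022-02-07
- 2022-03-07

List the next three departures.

These are Mondays at 28- or 35-day spacing (28, 28, 35, 28, 35, 28).
The pattern: 1st Monday of the month.
April 2022 — 1st Monday is 2022-04-04.
May 2022 — 1st Monday is 2022-05-02.
June 2022 — 1st Monday is 2022-06-06.

2022-04-04, 2022-05-02, 2022-06-06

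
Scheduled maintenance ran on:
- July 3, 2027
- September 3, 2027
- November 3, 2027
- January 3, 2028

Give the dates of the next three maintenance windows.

March 3, 2028; May 3, 2028; July 3, 2028

The day-of-month is always 3 (62, 61, 61 days between events).
So this recurs on the 3rd of every 2 months.
March 2028: March 3, 2028.
Next: May 2028 → May 3, 2028.
Next: July 2028 → July 3, 2028.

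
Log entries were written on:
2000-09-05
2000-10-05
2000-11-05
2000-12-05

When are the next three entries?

2001-01-05, 2001-02-05, 2001-03-05

Gaps: 30, 31, 30 days — not constant. Every event is on the 5th of the month.
Pattern: the 5th of each month.
January 2001: 2001-01-05.
February 2001: 2001-02-05.
Next: March 2001 → 2001-03-05.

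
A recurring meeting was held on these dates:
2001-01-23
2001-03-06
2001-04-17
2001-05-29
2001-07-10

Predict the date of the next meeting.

Gaps between consecutive events: 42, 42, 42, 42 days — a constant 42-day interval.
2001-07-10 + 42 days = 2001-08-21.

2001-08-21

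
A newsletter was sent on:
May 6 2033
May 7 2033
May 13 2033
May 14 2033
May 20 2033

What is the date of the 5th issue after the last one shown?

Jun 4 2033

Every event lands on a Friday or Saturday (gaps cycle 1, 6, 1, 6).
So the schedule is: every Friday and Saturday.
Next Saturday: May 21 2033.
The following Friday is May 27 2033.
Next Saturday: May 28 2033.
Next Friday: Jun 3 2033.
Next Saturday: Jun 4 2033.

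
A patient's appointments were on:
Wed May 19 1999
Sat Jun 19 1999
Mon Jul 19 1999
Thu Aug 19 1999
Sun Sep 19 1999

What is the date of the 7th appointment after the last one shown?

Wed Apr 19 2000

The day-of-month is always 19 (31, 30, 31, 31 days between events).
So this recurs on the 19th of each month.
Next: October 1999 → Tue Oct 19 1999.
November 1999: Fri Nov 19 1999.
December 1999: Sun Dec 19 1999.
Next: January 2000 → Wed Jan 19 2000.
February 2000: Sat Feb 19 2000.
March 2000: Sun Mar 19 2000.
Next: April 2000 → Wed Apr 19 2000.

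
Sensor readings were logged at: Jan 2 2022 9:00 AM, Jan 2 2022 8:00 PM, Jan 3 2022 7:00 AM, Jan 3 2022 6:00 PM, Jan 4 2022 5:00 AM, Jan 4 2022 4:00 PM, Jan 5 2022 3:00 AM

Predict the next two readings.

Gaps: 11, 11, 11, 11, 11, 11 hours — each event is 11 hours after the previous one.
Jan 5 2022 3:00 AM + 11 h = Jan 5 2022 2:00 PM.
Jan 5 2022 2:00 PM + 11 h = Jan 6 2022 1:00 AM.

Jan 5 2022 2:00 PM, Jan 6 2022 1:00 AM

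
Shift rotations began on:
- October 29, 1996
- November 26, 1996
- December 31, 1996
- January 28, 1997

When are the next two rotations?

These are Tuesdays with 28, 35, 28-day gaps.
Each is the final Tuesday of its month — October 29, 1996 is past the 28th, so '4th Tuesday' doesn't fit.
Last Tuesday of February 1997: February 25, 1997.
March 1997 ends with Tuesday March 25, 1997.

February 25, 1997; March 25, 1997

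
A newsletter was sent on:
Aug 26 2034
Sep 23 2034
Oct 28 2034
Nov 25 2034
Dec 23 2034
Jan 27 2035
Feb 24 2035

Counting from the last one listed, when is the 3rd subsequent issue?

Gaps: 28, 35, 28, 28, 35, 28 days — a mix of 28 and 35. Every date is a Saturday.
Each is the 4th Saturday of its month.
4th Saturday of March 2035: Mar 24 2035.
4th Saturday of April 2035: Apr 28 2035.
4th Saturday of May 2035: May 26 2035.

May 26 2035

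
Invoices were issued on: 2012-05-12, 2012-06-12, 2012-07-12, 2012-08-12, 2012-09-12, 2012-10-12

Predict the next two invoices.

2012-11-12, 2012-12-12

Each date is the 12th; the gaps (31, 30, 31, 31, 30) track the month lengths.
The rule is the 12th of each month.
November 2012: 2012-11-12.
Next: December 2012 → 2012-12-12.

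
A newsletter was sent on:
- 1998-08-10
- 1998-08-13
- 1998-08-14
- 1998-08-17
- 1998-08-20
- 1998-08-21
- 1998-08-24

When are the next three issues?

Gaps: 3, 1, 3, 3, 1, 3 days — not constant, but cyclic with period 3.
The events fall on every Monday, Thursday and Friday.
The following Thursday is 1998-08-27.
Next Friday: 1998-08-28.
Next Monday: 1998-08-31.

1998-08-27, 1998-08-28, 1998-08-31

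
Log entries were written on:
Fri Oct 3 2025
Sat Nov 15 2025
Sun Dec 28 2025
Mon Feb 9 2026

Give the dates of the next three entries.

The spacing is 43, 43, 43 days — always 43 days.
Mon Feb 9 2026 + 43 days = Tue Mar 24 2026.
Tue Mar 24 2026 + 43 days = Wed May 6 2026.
Wed May 6 2026 + 43 days = Thu Jun 18 2026.

Tue Mar 24 2026, Wed May 6 2026, Thu Jun 18 2026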